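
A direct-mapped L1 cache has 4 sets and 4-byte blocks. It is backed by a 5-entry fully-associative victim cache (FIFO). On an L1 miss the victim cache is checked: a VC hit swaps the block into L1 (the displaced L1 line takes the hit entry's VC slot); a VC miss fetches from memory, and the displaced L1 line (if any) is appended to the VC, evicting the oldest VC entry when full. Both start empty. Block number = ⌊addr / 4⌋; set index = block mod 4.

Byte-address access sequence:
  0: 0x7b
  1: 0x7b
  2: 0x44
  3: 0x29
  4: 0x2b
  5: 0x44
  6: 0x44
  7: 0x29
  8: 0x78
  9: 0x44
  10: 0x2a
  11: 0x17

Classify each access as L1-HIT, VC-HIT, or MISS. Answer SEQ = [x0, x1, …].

SEQ = [MISS, L1-HIT, MISS, MISS, L1-HIT, L1-HIT, L1-HIT, L1-HIT, VC-HIT, L1-HIT, VC-HIT, MISS]

#0 0x7b→b30/s2 MISS; vc=[]
#1 0x7b→b30/s2 L1-HIT; vc=[]
#2 0x44→b17/s1 MISS; vc=[]
#3 0x29→b10/s2 MISS; vc=[30]
#4 0x2b→b10/s2 L1-HIT; vc=[30]
#5 0x44→b17/s1 L1-HIT; vc=[30]
#6 0x44→b17/s1 L1-HIT; vc=[30]
#7 0x29→b10/s2 L1-HIT; vc=[30]
#8 0x78→b30/s2 VC-HIT; vc=[10]
#9 0x44→b17/s1 L1-HIT; vc=[10]
#10 0x2a→b10/s2 VC-HIT; vc=[30]
#11 0x17→b5/s1 MISS; vc=[30,17]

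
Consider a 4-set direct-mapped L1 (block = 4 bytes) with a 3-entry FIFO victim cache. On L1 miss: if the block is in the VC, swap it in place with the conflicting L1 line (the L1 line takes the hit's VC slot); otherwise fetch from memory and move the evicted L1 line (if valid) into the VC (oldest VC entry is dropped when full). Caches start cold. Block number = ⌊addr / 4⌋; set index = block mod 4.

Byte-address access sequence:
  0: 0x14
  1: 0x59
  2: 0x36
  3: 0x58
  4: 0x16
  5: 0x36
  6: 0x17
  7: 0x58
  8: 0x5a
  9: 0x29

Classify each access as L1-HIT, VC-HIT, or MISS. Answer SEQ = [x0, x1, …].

  [0] addr=0x14 blk=5 s=1: MISS | VC []
  [1] addr=0x59 blk=22 s=2: MISS | VC []
  [2] addr=0x36 blk=13 s=1: MISS | VC [5]
  [3] addr=0x58 blk=22 s=2: L1-HIT | VC [5]
  [4] addr=0x16 blk=5 s=1: VC-HIT | VC [13]
  [5] addr=0x36 blk=13 s=1: VC-HIT | VC [5]
  [6] addr=0x17 blk=5 s=1: VC-HIT | VC [13]
  [7] addr=0x58 blk=22 s=2: L1-HIT | VC [13]
  [8] addr=0x5a blk=22 s=2: L1-HIT | VC [13]
  [9] addr=0x29 blk=10 s=2: MISS | VC [13, 22]

SEQ = [MISS, MISS, MISS, L1-HIT, VC-HIT, VC-HIT, VC-HIT, L1-HIT, L1-HIT, MISS]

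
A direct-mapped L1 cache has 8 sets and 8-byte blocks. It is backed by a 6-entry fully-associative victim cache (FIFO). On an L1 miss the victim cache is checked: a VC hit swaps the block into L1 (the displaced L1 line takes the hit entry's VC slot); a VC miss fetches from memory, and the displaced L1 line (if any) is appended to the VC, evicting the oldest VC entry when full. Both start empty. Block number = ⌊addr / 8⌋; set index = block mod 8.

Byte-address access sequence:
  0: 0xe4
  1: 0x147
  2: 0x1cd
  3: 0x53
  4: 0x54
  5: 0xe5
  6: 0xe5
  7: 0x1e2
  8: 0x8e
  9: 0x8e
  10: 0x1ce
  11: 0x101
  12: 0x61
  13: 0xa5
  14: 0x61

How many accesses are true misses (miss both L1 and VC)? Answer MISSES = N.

MISSES = 9

#0 0xe4→b28/s4 MISS; vc=[]
#1 0x147→b40/s0 MISS; vc=[]
#2 0x1cd→b57/s1 MISS; vc=[]
#3 0x53→b10/s2 MISS; vc=[]
#4 0x54→b10/s2 L1-HIT; vc=[]
#5 0xe5→b28/s4 L1-HIT; vc=[]
#6 0xe5→b28/s4 L1-HIT; vc=[]
#7 0x1e2→b60/s4 MISS; vc=[28]
#8 0x8e→b17/s1 MISS; vc=[28,57]
#9 0x8e→b17/s1 L1-HIT; vc=[28,57]
#10 0x1ce→b57/s1 VC-HIT; vc=[28,17]
#11 0x101→b32/s0 MISS; vc=[28,17,40]
#12 0x61→b12/s4 MISS; vc=[28,17,40,60]
#13 0xa5→b20/s4 MISS; vc=[28,17,40,60,12]
#14 0x61→b12/s4 VC-HIT; vc=[28,17,40,60,20]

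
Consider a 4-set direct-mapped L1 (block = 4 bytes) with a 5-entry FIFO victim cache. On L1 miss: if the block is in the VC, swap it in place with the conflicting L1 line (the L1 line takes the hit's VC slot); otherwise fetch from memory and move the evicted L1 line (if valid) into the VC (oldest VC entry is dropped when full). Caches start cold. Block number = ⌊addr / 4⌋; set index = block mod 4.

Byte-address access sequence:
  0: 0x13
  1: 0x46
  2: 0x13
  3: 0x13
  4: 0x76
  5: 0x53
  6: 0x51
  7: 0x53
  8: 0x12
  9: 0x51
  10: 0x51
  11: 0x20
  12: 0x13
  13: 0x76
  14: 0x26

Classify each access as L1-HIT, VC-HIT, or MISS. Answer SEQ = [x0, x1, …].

SEQ = [MISS, MISS, L1-HIT, L1-HIT, MISS, MISS, L1-HIT, L1-HIT, VC-HIT, VC-HIT, L1-HIT, MISS, VC-HIT, L1-HIT, MISS]

0: 0x13 (blk 4, set 0) → MISS  vc=[]
1: 0x46 (blk 17, set 1) → MISS  vc=[]
2: 0x13 (blk 4, set 0) → L1-HIT  vc=[]
3: 0x13 (blk 4, set 0) → L1-HIT  vc=[]
4: 0x76 (blk 29, set 1) → MISS  vc=[17]
5: 0x53 (blk 20, set 0) → MISS  vc=[17, 4]
6: 0x51 (blk 20, set 0) → L1-HIT  vc=[17, 4]
7: 0x53 (blk 20, set 0) → L1-HIT  vc=[17, 4]
8: 0x12 (blk 4, set 0) → VC-HIT  vc=[17, 20]
9: 0x51 (blk 20, set 0) → VC-HIT  vc=[17, 4]
10: 0x51 (blk 20, set 0) → L1-HIT  vc=[17, 4]
11: 0x20 (blk 8, set 0) → MISS  vc=[17, 4, 20]
12: 0x13 (blk 4, set 0) → VC-HIT  vc=[17, 8, 20]
13: 0x76 (blk 29, set 1) → L1-HIT  vc=[17, 8, 20]
14: 0x26 (blk 9, set 1) → MISS  vc=[17, 8, 20, 29]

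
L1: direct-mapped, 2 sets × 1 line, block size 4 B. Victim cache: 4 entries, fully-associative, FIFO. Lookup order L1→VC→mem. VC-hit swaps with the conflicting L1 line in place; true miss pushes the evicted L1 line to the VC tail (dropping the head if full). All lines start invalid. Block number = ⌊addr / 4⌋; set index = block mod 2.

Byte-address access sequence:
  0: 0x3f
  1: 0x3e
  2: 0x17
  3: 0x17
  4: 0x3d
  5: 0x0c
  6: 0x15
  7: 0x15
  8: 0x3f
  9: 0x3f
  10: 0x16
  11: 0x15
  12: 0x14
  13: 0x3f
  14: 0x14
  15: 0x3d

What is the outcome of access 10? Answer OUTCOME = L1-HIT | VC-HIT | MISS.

  [0] addr=0x3f blk=15 s=1: MISS | VC []
  [1] addr=0x3e blk=15 s=1: L1-HIT | VC []
  [2] addr=0x17 blk=5 s=1: MISS | VC [15]
  [3] addr=0x17 blk=5 s=1: L1-HIT | VC [15]
  [4] addr=0x3d blk=15 s=1: VC-HIT | VC [5]
  [5] addr=0xc blk=3 s=1: MISS | VC [5, 15]
  [6] addr=0x15 blk=5 s=1: VC-HIT | VC [3, 15]
  [7] addr=0x15 blk=5 s=1: L1-HIT | VC [3, 15]
  [8] addr=0x3f blk=15 s=1: VC-HIT | VC [3, 5]
  [9] addr=0x3f blk=15 s=1: L1-HIT | VC [3, 5]
  [10] addr=0x16 blk=5 s=1: VC-HIT | VC [3, 15]
  [11] addr=0x15 blk=5 s=1: L1-HIT | VC [3, 15]
  [12] addr=0x14 blk=5 s=1: L1-HIT | VC [3, 15]
  [13] addr=0x3f blk=15 s=1: VC-HIT | VC [3, 5]
  [14] addr=0x14 blk=5 s=1: VC-HIT | VC [3, 15]
  [15] addr=0x3d blk=15 s=1: VC-HIT | VC [3, 5]

OUTCOME = VC-HIT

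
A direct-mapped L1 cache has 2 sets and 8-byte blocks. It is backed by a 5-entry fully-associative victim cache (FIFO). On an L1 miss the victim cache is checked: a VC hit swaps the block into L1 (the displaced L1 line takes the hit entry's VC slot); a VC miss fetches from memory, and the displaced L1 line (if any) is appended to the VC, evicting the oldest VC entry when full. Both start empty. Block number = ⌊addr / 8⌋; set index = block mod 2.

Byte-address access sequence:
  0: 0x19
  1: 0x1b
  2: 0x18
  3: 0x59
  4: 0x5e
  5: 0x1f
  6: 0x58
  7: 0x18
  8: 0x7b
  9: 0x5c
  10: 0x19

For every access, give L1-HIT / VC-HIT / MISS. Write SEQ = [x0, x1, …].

#0 0x19→b3/s1 MISS; vc=[]
#1 0x1b→b3/s1 L1-HIT; vc=[]
#2 0x18→b3/s1 L1-HIT; vc=[]
#3 0x59→b11/s1 MISS; vc=[3]
#4 0x5e→b11/s1 L1-HIT; vc=[3]
#5 0x1f→b3/s1 VC-HIT; vc=[11]
#6 0x58→b11/s1 VC-HIT; vc=[3]
#7 0x18→b3/s1 VC-HIT; vc=[11]
#8 0x7b→b15/s1 MISS; vc=[11,3]
#9 0x5c→b11/s1 VC-HIT; vc=[15,3]
#10 0x19→b3/s1 VC-HIT; vc=[15,11]

SEQ = [MISS, L1-HIT, L1-HIT, MISS, L1-HIT, VC-HIT, VC-HIT, VC-HIT, MISS, VC-HIT, VC-HIT]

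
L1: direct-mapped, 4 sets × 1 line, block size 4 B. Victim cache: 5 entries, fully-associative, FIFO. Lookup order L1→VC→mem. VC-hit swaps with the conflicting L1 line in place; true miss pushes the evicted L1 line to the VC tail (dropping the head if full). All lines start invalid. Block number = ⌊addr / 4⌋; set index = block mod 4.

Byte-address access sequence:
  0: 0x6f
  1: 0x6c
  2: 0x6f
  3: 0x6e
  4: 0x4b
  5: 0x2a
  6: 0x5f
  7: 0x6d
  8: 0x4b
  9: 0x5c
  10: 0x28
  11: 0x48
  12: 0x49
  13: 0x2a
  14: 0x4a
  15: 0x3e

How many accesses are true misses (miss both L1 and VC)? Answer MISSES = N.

MISSES = 5

#0 0x6f→b27/s3 MISS; vc=[]
#1 0x6c→b27/s3 L1-HIT; vc=[]
#2 0x6f→b27/s3 L1-HIT; vc=[]
#3 0x6e→b27/s3 L1-HIT; vc=[]
#4 0x4b→b18/s2 MISS; vc=[]
#5 0x2a→b10/s2 MISS; vc=[18]
#6 0x5f→b23/s3 MISS; vc=[18,27]
#7 0x6d→b27/s3 VC-HIT; vc=[18,23]
#8 0x4b→b18/s2 VC-HIT; vc=[10,23]
#9 0x5c→b23/s3 VC-HIT; vc=[10,27]
#10 0x28→b10/s2 VC-HIT; vc=[18,27]
#11 0x48→b18/s2 VC-HIT; vc=[10,27]
#12 0x49→b18/s2 L1-HIT; vc=[10,27]
#13 0x2a→b10/s2 VC-HIT; vc=[18,27]
#14 0x4a→b18/s2 VC-HIT; vc=[10,27]
#15 0x3e→b15/s3 MISS; vc=[10,27,23]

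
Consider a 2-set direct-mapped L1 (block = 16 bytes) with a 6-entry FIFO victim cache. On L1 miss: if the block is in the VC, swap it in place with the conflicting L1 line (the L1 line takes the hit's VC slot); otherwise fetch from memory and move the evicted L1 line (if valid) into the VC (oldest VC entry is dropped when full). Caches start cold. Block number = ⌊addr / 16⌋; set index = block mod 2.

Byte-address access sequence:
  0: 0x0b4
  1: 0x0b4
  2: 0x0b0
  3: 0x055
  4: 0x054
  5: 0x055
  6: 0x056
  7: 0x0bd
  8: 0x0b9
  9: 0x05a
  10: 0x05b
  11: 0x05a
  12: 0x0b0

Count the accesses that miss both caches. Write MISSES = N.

MISSES = 2

  [0] addr=0xb4 blk=11 s=1: MISS | VC []
  [1] addr=0xb4 blk=11 s=1: L1-HIT | VC []
  [2] addr=0xb0 blk=11 s=1: L1-HIT | VC []
  [3] addr=0x55 blk=5 s=1: MISS | VC [11]
  [4] addr=0x54 blk=5 s=1: L1-HIT | VC [11]
  [5] addr=0x55 blk=5 s=1: L1-HIT | VC [11]
  [6] addr=0x56 blk=5 s=1: L1-HIT | VC [11]
  [7] addr=0xbd blk=11 s=1: VC-HIT | VC [5]
  [8] addr=0xb9 blk=11 s=1: L1-HIT | VC [5]
  [9] addr=0x5a blk=5 s=1: VC-HIT | VC [11]
  [10] addr=0x5b blk=5 s=1: L1-HIT | VC [11]
  [11] addr=0x5a blk=5 s=1: L1-HIT | VC [11]
  [12] addr=0xb0 blk=11 s=1: VC-HIT | VC [5]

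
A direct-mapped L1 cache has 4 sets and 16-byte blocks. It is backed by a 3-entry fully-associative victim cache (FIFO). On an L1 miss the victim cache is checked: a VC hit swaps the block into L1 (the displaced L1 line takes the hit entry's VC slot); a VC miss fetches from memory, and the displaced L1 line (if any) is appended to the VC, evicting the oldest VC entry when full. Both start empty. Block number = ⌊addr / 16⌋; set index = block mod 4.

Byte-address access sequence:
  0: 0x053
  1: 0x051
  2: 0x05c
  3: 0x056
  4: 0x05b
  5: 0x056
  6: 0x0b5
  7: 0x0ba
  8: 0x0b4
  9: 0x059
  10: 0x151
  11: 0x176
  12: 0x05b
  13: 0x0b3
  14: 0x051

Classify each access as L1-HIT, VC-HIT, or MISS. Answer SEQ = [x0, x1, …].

SEQ = [MISS, L1-HIT, L1-HIT, L1-HIT, L1-HIT, L1-HIT, MISS, L1-HIT, L1-HIT, L1-HIT, MISS, MISS, VC-HIT, VC-HIT, L1-HIT]

0: 0x53 (blk 5, set 1) → MISS  vc=[]
1: 0x51 (blk 5, set 1) → L1-HIT  vc=[]
2: 0x5c (blk 5, set 1) → L1-HIT  vc=[]
3: 0x56 (blk 5, set 1) → L1-HIT  vc=[]
4: 0x5b (blk 5, set 1) → L1-HIT  vc=[]
5: 0x56 (blk 5, set 1) → L1-HIT  vc=[]
6: 0xb5 (blk 11, set 3) → MISS  vc=[]
7: 0xba (blk 11, set 3) → L1-HIT  vc=[]
8: 0xb4 (blk 11, set 3) → L1-HIT  vc=[]
9: 0x59 (blk 5, set 1) → L1-HIT  vc=[]
10: 0x151 (blk 21, set 1) → MISS  vc=[5]
11: 0x176 (blk 23, set 3) → MISS  vc=[5, 11]
12: 0x5b (blk 5, set 1) → VC-HIT  vc=[21, 11]
13: 0xb3 (blk 11, set 3) → VC-HIT  vc=[21, 23]
14: 0x51 (blk 5, set 1) → L1-HIT  vc=[21, 23]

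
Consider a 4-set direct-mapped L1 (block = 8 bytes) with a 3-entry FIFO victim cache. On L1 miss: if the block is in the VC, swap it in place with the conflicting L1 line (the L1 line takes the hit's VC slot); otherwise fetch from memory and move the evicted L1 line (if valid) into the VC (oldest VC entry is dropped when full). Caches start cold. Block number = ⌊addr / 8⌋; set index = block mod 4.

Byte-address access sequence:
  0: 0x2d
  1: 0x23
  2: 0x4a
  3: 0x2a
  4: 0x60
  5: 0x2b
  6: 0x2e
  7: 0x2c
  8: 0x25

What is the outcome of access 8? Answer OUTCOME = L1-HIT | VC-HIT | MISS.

OUTCOME = VC-HIT

0: 0x2d (blk 5, set 1) → MISS  vc=[]
1: 0x23 (blk 4, set 0) → MISS  vc=[]
2: 0x4a (blk 9, set 1) → MISS  vc=[5]
3: 0x2a (blk 5, set 1) → VC-HIT  vc=[9]
4: 0x60 (blk 12, set 0) → MISS  vc=[9, 4]
5: 0x2b (blk 5, set 1) → L1-HIT  vc=[9, 4]
6: 0x2e (blk 5, set 1) → L1-HIT  vc=[9, 4]
7: 0x2c (blk 5, set 1) → L1-HIT  vc=[9, 4]
8: 0x25 (blk 4, set 0) → VC-HIT  vc=[9, 12]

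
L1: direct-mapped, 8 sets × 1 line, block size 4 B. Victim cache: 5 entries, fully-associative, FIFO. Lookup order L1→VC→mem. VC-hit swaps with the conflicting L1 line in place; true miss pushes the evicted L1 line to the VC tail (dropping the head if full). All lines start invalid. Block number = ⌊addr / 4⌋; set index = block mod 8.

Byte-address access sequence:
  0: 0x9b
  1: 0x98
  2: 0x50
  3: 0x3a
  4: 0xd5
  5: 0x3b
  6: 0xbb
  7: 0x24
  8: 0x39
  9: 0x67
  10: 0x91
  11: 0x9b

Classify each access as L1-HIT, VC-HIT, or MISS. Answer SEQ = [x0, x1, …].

0: 0x9b (blk 38, set 6) → MISS  vc=[]
1: 0x98 (blk 38, set 6) → L1-HIT  vc=[]
2: 0x50 (blk 20, set 4) → MISS  vc=[]
3: 0x3a (blk 14, set 6) → MISS  vc=[38]
4: 0xd5 (blk 53, set 5) → MISS  vc=[38]
5: 0x3b (blk 14, set 6) → L1-HIT  vc=[38]
6: 0xbb (blk 46, set 6) → MISS  vc=[38, 14]
7: 0x24 (blk 9, set 1) → MISS  vc=[38, 14]
8: 0x39 (blk 14, set 6) → VC-HIT  vc=[38, 46]
9: 0x67 (blk 25, set 1) → MISS  vc=[38, 46, 9]
10: 0x91 (blk 36, set 4) → MISS  vc=[38, 46, 9, 20]
11: 0x9b (blk 38, set 6) → VC-HIT  vc=[14, 46, 9, 20]

SEQ = [MISS, L1-HIT, MISS, MISS, MISS, L1-HIT, MISS, MISS, VC-HIT, MISS, MISS, VC-HIT]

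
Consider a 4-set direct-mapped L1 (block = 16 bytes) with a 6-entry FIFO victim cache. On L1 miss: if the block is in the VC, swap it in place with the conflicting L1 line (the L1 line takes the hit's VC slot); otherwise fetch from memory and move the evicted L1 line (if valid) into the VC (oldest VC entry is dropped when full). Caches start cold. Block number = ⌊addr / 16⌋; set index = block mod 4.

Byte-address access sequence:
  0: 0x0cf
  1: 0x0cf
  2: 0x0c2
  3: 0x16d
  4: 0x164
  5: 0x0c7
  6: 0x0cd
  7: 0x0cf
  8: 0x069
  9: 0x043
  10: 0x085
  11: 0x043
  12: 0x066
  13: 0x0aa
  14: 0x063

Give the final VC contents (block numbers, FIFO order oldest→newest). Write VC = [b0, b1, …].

#0 0xcf→b12/s0 MISS; vc=[]
#1 0xcf→b12/s0 L1-HIT; vc=[]
#2 0xc2→b12/s0 L1-HIT; vc=[]
#3 0x16d→b22/s2 MISS; vc=[]
#4 0x164→b22/s2 L1-HIT; vc=[]
#5 0xc7→b12/s0 L1-HIT; vc=[]
#6 0xcd→b12/s0 L1-HIT; vc=[]
#7 0xcf→b12/s0 L1-HIT; vc=[]
#8 0x69→b6/s2 MISS; vc=[22]
#9 0x43→b4/s0 MISS; vc=[22,12]
#10 0x85→b8/s0 MISS; vc=[22,12,4]
#11 0x43→b4/s0 VC-HIT; vc=[22,12,8]
#12 0x66→b6/s2 L1-HIT; vc=[22,12,8]
#13 0xaa→b10/s2 MISS; vc=[22,12,8,6]
#14 0x63→b6/s2 VC-HIT; vc=[22,12,8,10]

VC = [22, 12, 8, 10]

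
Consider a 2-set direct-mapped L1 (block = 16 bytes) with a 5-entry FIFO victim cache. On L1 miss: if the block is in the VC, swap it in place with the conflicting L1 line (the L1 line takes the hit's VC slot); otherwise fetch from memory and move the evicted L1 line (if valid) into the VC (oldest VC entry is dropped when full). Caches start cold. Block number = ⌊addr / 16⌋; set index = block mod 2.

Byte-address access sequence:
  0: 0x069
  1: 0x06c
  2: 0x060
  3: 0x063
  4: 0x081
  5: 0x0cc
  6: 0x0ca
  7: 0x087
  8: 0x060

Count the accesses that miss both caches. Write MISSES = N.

0: 0x69 (blk 6, set 0) → MISS  vc=[]
1: 0x6c (blk 6, set 0) → L1-HIT  vc=[]
2: 0x60 (blk 6, set 0) → L1-HIT  vc=[]
3: 0x63 (blk 6, set 0) → L1-HIT  vc=[]
4: 0x81 (blk 8, set 0) → MISS  vc=[6]
5: 0xcc (blk 12, set 0) → MISS  vc=[6, 8]
6: 0xca (blk 12, set 0) → L1-HIT  vc=[6, 8]
7: 0x87 (blk 8, set 0) → VC-HIT  vc=[6, 12]
8: 0x60 (blk 6, set 0) → VC-HIT  vc=[8, 12]

MISSES = 3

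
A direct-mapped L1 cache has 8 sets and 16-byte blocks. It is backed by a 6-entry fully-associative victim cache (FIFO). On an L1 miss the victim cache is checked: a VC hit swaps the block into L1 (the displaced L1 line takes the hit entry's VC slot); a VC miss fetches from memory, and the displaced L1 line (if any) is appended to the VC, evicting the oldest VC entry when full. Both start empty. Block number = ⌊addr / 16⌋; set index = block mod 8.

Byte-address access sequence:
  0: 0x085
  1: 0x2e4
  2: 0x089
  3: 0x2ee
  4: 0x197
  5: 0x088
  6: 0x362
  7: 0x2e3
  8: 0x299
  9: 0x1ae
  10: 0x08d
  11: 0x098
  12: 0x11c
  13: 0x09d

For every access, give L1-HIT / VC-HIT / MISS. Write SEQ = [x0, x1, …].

  [0] addr=0x85 blk=8 s=0: MISS | VC []
  [1] addr=0x2e4 blk=46 s=6: MISS | VC []
  [2] addr=0x89 blk=8 s=0: L1-HIT | VC []
  [3] addr=0x2ee blk=46 s=6: L1-HIT | VC []
  [4] addr=0x197 blk=25 s=1: MISS | VC []
  [5] addr=0x88 blk=8 s=0: L1-HIT | VC []
  [6] addr=0x362 blk=54 s=6: MISS | VC [46]
  [7] addr=0x2e3 blk=46 s=6: VC-HIT | VC [54]
  [8] addr=0x299 blk=41 s=1: MISS | VC [54, 25]
  [9] addr=0x1ae blk=26 s=2: MISS | VC [54, 25]
  [10] addr=0x8d blk=8 s=0: L1-HIT | VC [54, 25]
  [11] addr=0x98 blk=9 s=1: MISS | VC [54, 25, 41]
  [12] addr=0x11c blk=17 s=1: MISS | VC [54, 25, 41, 9]
  [13] addr=0x9d blk=9 s=1: VC-HIT | VC [54, 25, 41, 17]

SEQ = [MISS, MISS, L1-HIT, L1-HIT, MISS, L1-HIT, MISS, VC-HIT, MISS, MISS, L1-HIT, MISS, MISS, VC-HIT]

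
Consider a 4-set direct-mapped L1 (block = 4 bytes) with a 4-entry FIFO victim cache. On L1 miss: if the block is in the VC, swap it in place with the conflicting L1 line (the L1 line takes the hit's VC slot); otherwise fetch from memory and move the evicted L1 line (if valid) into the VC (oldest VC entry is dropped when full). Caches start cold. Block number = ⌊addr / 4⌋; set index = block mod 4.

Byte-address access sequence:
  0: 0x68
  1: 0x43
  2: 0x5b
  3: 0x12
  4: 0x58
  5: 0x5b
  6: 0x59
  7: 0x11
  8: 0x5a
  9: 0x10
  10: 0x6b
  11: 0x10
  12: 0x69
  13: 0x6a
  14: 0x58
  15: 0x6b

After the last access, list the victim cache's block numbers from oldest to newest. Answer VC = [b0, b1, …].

VC = [22, 16]

  [0] addr=0x68 blk=26 s=2: MISS | VC []
  [1] addr=0x43 blk=16 s=0: MISS | VC []
  [2] addr=0x5b blk=22 s=2: MISS | VC [26]
  [3] addr=0x12 blk=4 s=0: MISS | VC [26, 16]
  [4] addr=0x58 blk=22 s=2: L1-HIT | VC [26, 16]
  [5] addr=0x5b blk=22 s=2: L1-HIT | VC [26, 16]
  [6] addr=0x59 blk=22 s=2: L1-HIT | VC [26, 16]
  [7] addr=0x11 blk=4 s=0: L1-HIT | VC [26, 16]
  [8] addr=0x5a blk=22 s=2: L1-HIT | VC [26, 16]
  [9] addr=0x10 blk=4 s=0: L1-HIT | VC [26, 16]
  [10] addr=0x6b blk=26 s=2: VC-HIT | VC [22, 16]
  [11] addr=0x10 blk=4 s=0: L1-HIT | VC [22, 16]
  [12] addr=0x69 blk=26 s=2: L1-HIT | VC [22, 16]
  [13] addr=0x6a blk=26 s=2: L1-HIT | VC [22, 16]
  [14] addr=0x58 blk=22 s=2: VC-HIT | VC [26, 16]
  [15] addr=0x6b blk=26 s=2: VC-HIT | VC [22, 16]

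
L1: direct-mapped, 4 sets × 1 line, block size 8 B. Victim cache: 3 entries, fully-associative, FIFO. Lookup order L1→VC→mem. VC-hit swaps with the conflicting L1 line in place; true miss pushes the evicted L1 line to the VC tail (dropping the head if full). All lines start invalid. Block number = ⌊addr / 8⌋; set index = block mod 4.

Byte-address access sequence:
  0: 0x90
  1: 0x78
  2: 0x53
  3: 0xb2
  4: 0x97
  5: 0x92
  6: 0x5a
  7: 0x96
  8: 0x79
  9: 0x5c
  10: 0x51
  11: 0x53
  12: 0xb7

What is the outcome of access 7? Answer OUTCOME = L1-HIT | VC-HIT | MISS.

#0 0x90→b18/s2 MISS; vc=[]
#1 0x78→b15/s3 MISS; vc=[]
#2 0x53→b10/s2 MISS; vc=[18]
#3 0xb2→b22/s2 MISS; vc=[18,10]
#4 0x97→b18/s2 VC-HIT; vc=[22,10]
#5 0x92→b18/s2 L1-HIT; vc=[22,10]
#6 0x5a→b11/s3 MISS; vc=[22,10,15]
#7 0x96→b18/s2 L1-HIT; vc=[22,10,15]
#8 0x79→b15/s3 VC-HIT; vc=[22,10,11]
#9 0x5c→b11/s3 VC-HIT; vc=[22,10,15]
#10 0x51→b10/s2 VC-HIT; vc=[22,18,15]
#11 0x53→b10/s2 L1-HIT; vc=[22,18,15]
#12 0xb7→b22/s2 VC-HIT; vc=[10,18,15]

OUTCOME = L1-HIT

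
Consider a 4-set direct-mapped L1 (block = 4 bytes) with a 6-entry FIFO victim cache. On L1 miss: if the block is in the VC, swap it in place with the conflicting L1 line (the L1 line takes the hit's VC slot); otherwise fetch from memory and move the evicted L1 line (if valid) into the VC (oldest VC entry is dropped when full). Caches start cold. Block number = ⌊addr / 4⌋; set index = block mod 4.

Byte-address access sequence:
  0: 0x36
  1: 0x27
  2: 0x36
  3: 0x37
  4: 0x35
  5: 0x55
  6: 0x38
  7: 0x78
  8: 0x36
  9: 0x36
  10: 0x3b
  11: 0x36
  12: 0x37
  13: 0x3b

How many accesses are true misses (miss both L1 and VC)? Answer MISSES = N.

MISSES = 5

  [0] addr=0x36 blk=13 s=1: MISS | VC []
  [1] addr=0x27 blk=9 s=1: MISS | VC [13]
  [2] addr=0x36 blk=13 s=1: VC-HIT | VC [9]
  [3] addr=0x37 blk=13 s=1: L1-HIT | VC [9]
  [4] addr=0x35 blk=13 s=1: L1-HIT | VC [9]
  [5] addr=0x55 blk=21 s=1: MISS | VC [9, 13]
  [6] addr=0x38 blk=14 s=2: MISS | VC [9, 13]
  [7] addr=0x78 blk=30 s=2: MISS | VC [9, 13, 14]
  [8] addr=0x36 blk=13 s=1: VC-HIT | VC [9, 21, 14]
  [9] addr=0x36 blk=13 s=1: L1-HIT | VC [9, 21, 14]
  [10] addr=0x3b blk=14 s=2: VC-HIT | VC [9, 21, 30]
  [11] addr=0x36 blk=13 s=1: L1-HIT | VC [9, 21, 30]
  [12] addr=0x37 blk=13 s=1: L1-HIT | VC [9, 21, 30]
  [13] addr=0x3b blk=14 s=2: L1-HIT | VC [9, 21, 30]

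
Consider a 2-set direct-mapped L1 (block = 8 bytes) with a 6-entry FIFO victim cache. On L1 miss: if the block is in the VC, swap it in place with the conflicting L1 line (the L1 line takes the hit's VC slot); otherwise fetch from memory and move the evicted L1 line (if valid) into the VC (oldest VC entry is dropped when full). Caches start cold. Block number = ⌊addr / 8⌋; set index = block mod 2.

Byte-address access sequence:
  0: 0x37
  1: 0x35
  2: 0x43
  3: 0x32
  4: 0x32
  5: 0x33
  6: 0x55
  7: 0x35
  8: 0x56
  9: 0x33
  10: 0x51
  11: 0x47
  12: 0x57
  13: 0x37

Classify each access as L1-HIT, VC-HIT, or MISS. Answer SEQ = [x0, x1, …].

  [0] addr=0x37 blk=6 s=0: MISS | VC []
  [1] addr=0x35 blk=6 s=0: L1-HIT | VC []
  [2] addr=0x43 blk=8 s=0: MISS | VC [6]
  [3] addr=0x32 blk=6 s=0: VC-HIT | VC [8]
  [4] addr=0x32 blk=6 s=0: L1-HIT | VC [8]
  [5] addr=0x33 blk=6 s=0: L1-HIT | VC [8]
  [6] addr=0x55 blk=10 s=0: MISS | VC [8, 6]
  [7] addr=0x35 blk=6 s=0: VC-HIT | VC [8, 10]
  [8] addr=0x56 blk=10 s=0: VC-HIT | VC [8, 6]
  [9] addr=0x33 blk=6 s=0: VC-HIT | VC [8, 10]
  [10] addr=0x51 blk=10 s=0: VC-HIT | VC [8, 6]
  [11] addr=0x47 blk=8 s=0: VC-HIT | VC [10, 6]
  [12] addr=0x57 blk=10 s=0: VC-HIT | VC [8, 6]
  [13] addr=0x37 blk=6 s=0: VC-HIT | VC [8, 10]

SEQ = [MISS, L1-HIT, MISS, VC-HIT, L1-HIT, L1-HIT, MISS, VC-HIT, VC-HIT, VC-HIT, VC-HIT, VC-HIT, VC-HIT, VC-HIT]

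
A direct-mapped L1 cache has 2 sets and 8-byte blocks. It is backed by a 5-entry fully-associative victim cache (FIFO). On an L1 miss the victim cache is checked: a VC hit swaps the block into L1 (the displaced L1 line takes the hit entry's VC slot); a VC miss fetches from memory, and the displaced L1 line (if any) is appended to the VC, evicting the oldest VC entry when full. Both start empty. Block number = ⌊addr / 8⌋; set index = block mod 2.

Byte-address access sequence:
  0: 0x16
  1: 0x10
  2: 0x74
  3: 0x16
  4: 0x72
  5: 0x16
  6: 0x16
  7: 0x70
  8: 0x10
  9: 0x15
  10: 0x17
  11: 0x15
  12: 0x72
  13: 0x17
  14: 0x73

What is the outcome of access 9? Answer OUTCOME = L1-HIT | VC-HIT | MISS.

OUTCOME = L1-HIT

#0 0x16→b2/s0 MISS; vc=[]
#1 0x10→b2/s0 L1-HIT; vc=[]
#2 0x74→b14/s0 MISS; vc=[2]
#3 0x16→b2/s0 VC-HIT; vc=[14]
#4 0x72→b14/s0 VC-HIT; vc=[2]
#5 0x16→b2/s0 VC-HIT; vc=[14]
#6 0x16→b2/s0 L1-HIT; vc=[14]
#7 0x70→b14/s0 VC-HIT; vc=[2]
#8 0x10→b2/s0 VC-HIT; vc=[14]
#9 0x15→b2/s0 L1-HIT; vc=[14]
#10 0x17→b2/s0 L1-HIT; vc=[14]
#11 0x15→b2/s0 L1-HIT; vc=[14]
#12 0x72→b14/s0 VC-HIT; vc=[2]
#13 0x17→b2/s0 VC-HIT; vc=[14]
#14 0x73→b14/s0 VC-HIT; vc=[2]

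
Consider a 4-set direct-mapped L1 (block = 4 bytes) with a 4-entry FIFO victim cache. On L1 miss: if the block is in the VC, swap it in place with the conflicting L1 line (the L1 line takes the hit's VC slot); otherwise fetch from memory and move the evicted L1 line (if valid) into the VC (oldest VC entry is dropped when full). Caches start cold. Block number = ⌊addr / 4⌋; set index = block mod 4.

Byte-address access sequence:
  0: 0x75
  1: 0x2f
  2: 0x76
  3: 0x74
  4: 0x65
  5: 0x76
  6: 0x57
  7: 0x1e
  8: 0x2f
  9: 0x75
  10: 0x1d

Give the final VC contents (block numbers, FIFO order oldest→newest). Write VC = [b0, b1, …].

  [0] addr=0x75 blk=29 s=1: MISS | VC []
  [1] addr=0x2f blk=11 s=3: MISS | VC []
  [2] addr=0x76 blk=29 s=1: L1-HIT | VC []
  [3] addr=0x74 blk=29 s=1: L1-HIT | VC []
  [4] addr=0x65 blk=25 s=1: MISS | VC [29]
  [5] addr=0x76 blk=29 s=1: VC-HIT | VC [25]
  [6] addr=0x57 blk=21 s=1: MISS | VC [25, 29]
  [7] addr=0x1e blk=7 s=3: MISS | VC [25, 29, 11]
  [8] addr=0x2f blk=11 s=3: VC-HIT | VC [25, 29, 7]
  [9] addr=0x75 blk=29 s=1: VC-HIT | VC [25, 21, 7]
  [10] addr=0x1d blk=7 s=3: VC-HIT | VC [25, 21, 11]

VC = [25, 21, 11]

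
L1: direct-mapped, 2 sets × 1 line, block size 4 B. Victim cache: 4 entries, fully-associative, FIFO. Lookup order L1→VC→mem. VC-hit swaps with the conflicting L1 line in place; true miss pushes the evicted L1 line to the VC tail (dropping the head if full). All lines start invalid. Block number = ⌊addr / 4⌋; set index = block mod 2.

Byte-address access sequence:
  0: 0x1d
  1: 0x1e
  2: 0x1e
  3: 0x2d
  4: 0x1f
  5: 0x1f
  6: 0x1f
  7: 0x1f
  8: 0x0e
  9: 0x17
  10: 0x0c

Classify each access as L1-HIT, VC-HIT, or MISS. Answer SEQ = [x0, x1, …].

  [0] addr=0x1d blk=7 s=1: MISS | VC []
  [1] addr=0x1e blk=7 s=1: L1-HIT | VC []
  [2] addr=0x1e blk=7 s=1: L1-HIT | VC []
  [3] addr=0x2d blk=11 s=1: MISS | VC [7]
  [4] addr=0x1f blk=7 s=1: VC-HIT | VC [11]
  [5] addr=0x1f blk=7 s=1: L1-HIT | VC [11]
  [6] addr=0x1f blk=7 s=1: L1-HIT | VC [11]
  [7] addr=0x1f blk=7 s=1: L1-HIT | VC [11]
  [8] addr=0xe blk=3 s=1: MISS | VC [11, 7]
  [9] addr=0x17 blk=5 s=1: MISS | VC [11, 7, 3]
  [10] addr=0xc blk=3 s=1: VC-HIT | VC [11, 7, 5]

SEQ = [MISS, L1-HIT, L1-HIT, MISS, VC-HIT, L1-HIT, L1-HIT, L1-HIT, MISS, MISS, VC-HIT]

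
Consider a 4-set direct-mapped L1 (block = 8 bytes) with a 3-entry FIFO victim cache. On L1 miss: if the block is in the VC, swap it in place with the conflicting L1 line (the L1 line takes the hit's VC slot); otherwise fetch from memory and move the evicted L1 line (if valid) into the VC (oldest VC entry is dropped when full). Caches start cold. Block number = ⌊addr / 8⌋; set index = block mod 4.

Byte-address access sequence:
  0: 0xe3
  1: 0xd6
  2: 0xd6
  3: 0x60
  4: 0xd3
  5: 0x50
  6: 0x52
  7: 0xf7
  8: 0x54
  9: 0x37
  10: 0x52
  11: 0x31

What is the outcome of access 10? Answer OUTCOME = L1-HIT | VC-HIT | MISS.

OUTCOME = VC-HIT

#0 0xe3→b28/s0 MISS; vc=[]
#1 0xd6→b26/s2 MISS; vc=[]
#2 0xd6→b26/s2 L1-HIT; vc=[]
#3 0x60→b12/s0 MISS; vc=[28]
#4 0xd3→b26/s2 L1-HIT; vc=[28]
#5 0x50→b10/s2 MISS; vc=[28,26]
#6 0x52→b10/s2 L1-HIT; vc=[28,26]
#7 0xf7→b30/s2 MISS; vc=[28,26,10]
#8 0x54→b10/s2 VC-HIT; vc=[28,26,30]
#9 0x37→b6/s2 MISS; vc=[26,30,10]
#10 0x52→b10/s2 VC-HIT; vc=[26,30,6]
#11 0x31→b6/s2 VC-HIT; vc=[26,30,10]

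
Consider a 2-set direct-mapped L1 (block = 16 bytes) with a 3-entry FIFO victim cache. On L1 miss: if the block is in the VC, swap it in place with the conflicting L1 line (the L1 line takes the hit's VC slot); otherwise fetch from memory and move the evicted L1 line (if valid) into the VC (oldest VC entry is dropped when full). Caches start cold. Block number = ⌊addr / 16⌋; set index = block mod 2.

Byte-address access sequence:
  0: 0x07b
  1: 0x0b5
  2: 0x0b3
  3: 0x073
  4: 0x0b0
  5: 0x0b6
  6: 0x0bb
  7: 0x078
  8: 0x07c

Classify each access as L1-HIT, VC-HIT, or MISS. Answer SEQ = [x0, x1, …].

SEQ = [MISS, MISS, L1-HIT, VC-HIT, VC-HIT, L1-HIT, L1-HIT, VC-HIT, L1-HIT]

#0 0x7b→b7/s1 MISS; vc=[]
#1 0xb5→b11/s1 MISS; vc=[7]
#2 0xb3→b11/s1 L1-HIT; vc=[7]
#3 0x73→b7/s1 VC-HIT; vc=[11]
#4 0xb0→b11/s1 VC-HIT; vc=[7]
#5 0xb6→b11/s1 L1-HIT; vc=[7]
#6 0xbb→b11/s1 L1-HIT; vc=[7]
#7 0x78→b7/s1 VC-HIT; vc=[11]
#8 0x7c→b7/s1 L1-HIT; vc=[11]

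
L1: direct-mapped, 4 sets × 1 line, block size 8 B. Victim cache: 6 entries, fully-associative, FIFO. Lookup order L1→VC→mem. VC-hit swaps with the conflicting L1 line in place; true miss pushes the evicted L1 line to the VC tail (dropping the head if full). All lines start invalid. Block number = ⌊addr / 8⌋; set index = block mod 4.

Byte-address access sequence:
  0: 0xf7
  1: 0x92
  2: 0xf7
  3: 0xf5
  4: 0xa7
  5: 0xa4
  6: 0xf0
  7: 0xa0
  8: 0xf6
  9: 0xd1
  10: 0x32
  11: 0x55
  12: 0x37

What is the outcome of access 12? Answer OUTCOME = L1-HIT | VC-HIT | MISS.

#0 0xf7→b30/s2 MISS; vc=[]
#1 0x92→b18/s2 MISS; vc=[30]
#2 0xf7→b30/s2 VC-HIT; vc=[18]
#3 0xf5→b30/s2 L1-HIT; vc=[18]
#4 0xa7→b20/s0 MISS; vc=[18]
#5 0xa4→b20/s0 L1-HIT; vc=[18]
#6 0xf0→b30/s2 L1-HIT; vc=[18]
#7 0xa0→b20/s0 L1-HIT; vc=[18]
#8 0xf6→b30/s2 L1-HIT; vc=[18]
#9 0xd1→b26/s2 MISS; vc=[18,30]
#10 0x32→b6/s2 MISS; vc=[18,30,26]
#11 0x55→b10/s2 MISS; vc=[18,30,26,6]
#12 0x37→b6/s2 VC-HIT; vc=[18,30,26,10]

OUTCOME = VC-HIT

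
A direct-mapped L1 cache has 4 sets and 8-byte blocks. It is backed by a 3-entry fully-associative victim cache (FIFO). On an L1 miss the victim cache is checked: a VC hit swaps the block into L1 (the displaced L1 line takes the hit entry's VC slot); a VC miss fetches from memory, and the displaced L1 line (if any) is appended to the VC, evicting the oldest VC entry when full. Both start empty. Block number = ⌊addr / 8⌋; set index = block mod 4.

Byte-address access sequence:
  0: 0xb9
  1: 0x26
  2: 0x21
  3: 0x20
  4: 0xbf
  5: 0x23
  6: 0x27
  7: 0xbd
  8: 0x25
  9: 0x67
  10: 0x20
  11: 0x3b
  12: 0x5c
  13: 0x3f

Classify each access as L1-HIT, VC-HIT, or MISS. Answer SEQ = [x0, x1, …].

#0 0xb9→b23/s3 MISS; vc=[]
#1 0x26→b4/s0 MISS; vc=[]
#2 0x21→b4/s0 L1-HIT; vc=[]
#3 0x20→b4/s0 L1-HIT; vc=[]
#4 0xbf→b23/s3 L1-HIT; vc=[]
#5 0x23→b4/s0 L1-HIT; vc=[]
#6 0x27→b4/s0 L1-HIT; vc=[]
#7 0xbd→b23/s3 L1-HIT; vc=[]
#8 0x25→b4/s0 L1-HIT; vc=[]
#9 0x67→b12/s0 MISS; vc=[4]
#10 0x20→b4/s0 VC-HIT; vc=[12]
#11 0x3b→b7/s3 MISS; vc=[12,23]
#12 0x5c→b11/s3 MISS; vc=[12,23,7]
#13 0x3f→b7/s3 VC-HIT; vc=[12,23,11]

SEQ = [MISS, MISS, L1-HIT, L1-HIT, L1-HIT, L1-HIT, L1-HIT, L1-HIT, L1-HIT, MISS, VC-HIT, MISS, MISS, VC-HIT]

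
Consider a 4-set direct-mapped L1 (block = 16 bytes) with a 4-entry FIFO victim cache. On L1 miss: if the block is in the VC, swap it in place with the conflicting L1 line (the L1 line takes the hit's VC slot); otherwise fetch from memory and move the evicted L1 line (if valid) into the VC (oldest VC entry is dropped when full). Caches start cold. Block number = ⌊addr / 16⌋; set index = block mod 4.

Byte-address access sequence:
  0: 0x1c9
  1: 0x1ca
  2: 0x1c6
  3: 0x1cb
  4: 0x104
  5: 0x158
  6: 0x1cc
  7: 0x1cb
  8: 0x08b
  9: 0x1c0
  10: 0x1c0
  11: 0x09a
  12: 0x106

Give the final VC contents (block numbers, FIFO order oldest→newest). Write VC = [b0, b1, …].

#0 0x1c9→b28/s0 MISS; vc=[]
#1 0x1ca→b28/s0 L1-HIT; vc=[]
#2 0x1c6→b28/s0 L1-HIT; vc=[]
#3 0x1cb→b28/s0 L1-HIT; vc=[]
#4 0x104→b16/s0 MISS; vc=[28]
#5 0x158→b21/s1 MISS; vc=[28]
#6 0x1cc→b28/s0 VC-HIT; vc=[16]
#7 0x1cb→b28/s0 L1-HIT; vc=[16]
#8 0x8b→b8/s0 MISS; vc=[16,28]
#9 0x1c0→b28/s0 VC-HIT; vc=[16,8]
#10 0x1c0→b28/s0 L1-HIT; vc=[16,8]
#11 0x9a→b9/s1 MISS; vc=[16,8,21]
#12 0x106→b16/s0 VC-HIT; vc=[28,8,21]

VC = [28, 8, 21]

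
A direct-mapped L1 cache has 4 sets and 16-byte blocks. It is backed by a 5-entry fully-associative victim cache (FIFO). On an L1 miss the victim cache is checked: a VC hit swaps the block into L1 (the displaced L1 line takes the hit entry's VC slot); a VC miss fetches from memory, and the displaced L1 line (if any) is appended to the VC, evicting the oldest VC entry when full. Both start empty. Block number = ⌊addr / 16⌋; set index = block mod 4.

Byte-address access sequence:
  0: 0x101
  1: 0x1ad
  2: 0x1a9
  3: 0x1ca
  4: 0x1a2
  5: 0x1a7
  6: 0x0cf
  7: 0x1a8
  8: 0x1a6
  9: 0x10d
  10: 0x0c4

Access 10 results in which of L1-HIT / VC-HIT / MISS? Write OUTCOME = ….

  [0] addr=0x101 blk=16 s=0: MISS | VC []
  [1] addr=0x1ad blk=26 s=2: MISS | VC []
  [2] addr=0x1a9 blk=26 s=2: L1-HIT | VC []
  [3] addr=0x1ca blk=28 s=0: MISS | VC [16]
  [4] addr=0x1a2 blk=26 s=2: L1-HIT | VC [16]
  [5] addr=0x1a7 blk=26 s=2: L1-HIT | VC [16]
  [6] addr=0xcf blk=12 s=0: MISS | VC [16, 28]
  [7] addr=0x1a8 blk=26 s=2: L1-HIT | VC [16, 28]
  [8] addr=0x1a6 blk=26 s=2: L1-HIT | VC [16, 28]
  [9] addr=0x10d blk=16 s=0: VC-HIT | VC [12, 28]
  [10] addr=0xc4 blk=12 s=0: VC-HIT | VC [16, 28]

OUTCOME = VC-HIT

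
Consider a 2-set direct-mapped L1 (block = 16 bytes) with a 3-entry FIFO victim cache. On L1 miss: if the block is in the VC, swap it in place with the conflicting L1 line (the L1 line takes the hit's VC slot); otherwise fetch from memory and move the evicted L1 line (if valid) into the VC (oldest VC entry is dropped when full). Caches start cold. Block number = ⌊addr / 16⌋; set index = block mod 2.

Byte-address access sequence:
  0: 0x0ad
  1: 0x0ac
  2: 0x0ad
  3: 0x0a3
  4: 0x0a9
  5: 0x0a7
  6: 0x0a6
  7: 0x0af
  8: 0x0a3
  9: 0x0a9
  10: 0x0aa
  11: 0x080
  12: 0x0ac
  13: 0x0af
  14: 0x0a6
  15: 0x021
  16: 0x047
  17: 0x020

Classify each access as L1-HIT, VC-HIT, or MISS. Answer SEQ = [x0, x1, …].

#0 0xad→b10/s0 MISS; vc=[]
#1 0xac→b10/s0 L1-HIT; vc=[]
#2 0xad→b10/s0 L1-HIT; vc=[]
#3 0xa3→b10/s0 L1-HIT; vc=[]
#4 0xa9→b10/s0 L1-HIT; vc=[]
#5 0xa7→b10/s0 L1-HIT; vc=[]
#6 0xa6→b10/s0 L1-HIT; vc=[]
#7 0xaf→b10/s0 L1-HIT; vc=[]
#8 0xa3→b10/s0 L1-HIT; vc=[]
#9 0xa9→b10/s0 L1-HIT; vc=[]
#10 0xaa→b10/s0 L1-HIT; vc=[]
#11 0x80→b8/s0 MISS; vc=[10]
#12 0xac→b10/s0 VC-HIT; vc=[8]
#13 0xaf→b10/s0 L1-HIT; vc=[8]
#14 0xa6→b10/s0 L1-HIT; vc=[8]
#15 0x21→b2/s0 MISS; vc=[8,10]
#16 0x47→b4/s0 MISS; vc=[8,10,2]
#17 0x20→b2/s0 VC-HIT; vc=[8,10,4]

SEQ = [MISS, L1-HIT, L1-HIT, L1-HIT, L1-HIT, L1-HIT, L1-HIT, L1-HIT, L1-HIT, L1-HIT, L1-HIT, MISS, VC-HIT, L1-HIT, L1-HIT, MISS, MISS, VC-HIT]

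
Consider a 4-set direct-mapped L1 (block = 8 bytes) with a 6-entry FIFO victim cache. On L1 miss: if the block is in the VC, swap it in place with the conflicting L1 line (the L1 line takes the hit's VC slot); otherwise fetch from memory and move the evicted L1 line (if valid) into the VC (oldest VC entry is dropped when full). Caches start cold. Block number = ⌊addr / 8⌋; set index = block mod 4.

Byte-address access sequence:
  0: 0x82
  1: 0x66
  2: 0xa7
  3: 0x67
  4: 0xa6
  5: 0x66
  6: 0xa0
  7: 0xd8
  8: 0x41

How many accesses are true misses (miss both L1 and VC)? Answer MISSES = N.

0: 0x82 (blk 16, set 0) → MISS  vc=[]
1: 0x66 (blk 12, set 0) → MISS  vc=[16]
2: 0xa7 (blk 20, set 0) → MISS  vc=[16, 12]
3: 0x67 (blk 12, set 0) → VC-HIT  vc=[16, 20]
4: 0xa6 (blk 20, set 0) → VC-HIT  vc=[16, 12]
5: 0x66 (blk 12, set 0) → VC-HIT  vc=[16, 20]
6: 0xa0 (blk 20, set 0) → VC-HIT  vc=[16, 12]
7: 0xd8 (blk 27, set 3) → MISS  vc=[16, 12]
8: 0x41 (blk 8, set 0) → MISS  vc=[16, 12, 20]

MISSES = 5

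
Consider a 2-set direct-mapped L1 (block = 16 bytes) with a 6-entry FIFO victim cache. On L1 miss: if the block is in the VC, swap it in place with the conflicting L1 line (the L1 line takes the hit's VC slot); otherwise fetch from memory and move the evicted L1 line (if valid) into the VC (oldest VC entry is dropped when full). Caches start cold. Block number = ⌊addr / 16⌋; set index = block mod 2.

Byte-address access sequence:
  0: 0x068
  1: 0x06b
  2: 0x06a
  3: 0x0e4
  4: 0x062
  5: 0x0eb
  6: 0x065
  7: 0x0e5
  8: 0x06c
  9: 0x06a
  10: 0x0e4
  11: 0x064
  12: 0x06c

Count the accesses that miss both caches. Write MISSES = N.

#0 0x68→b6/s0 MISS; vc=[]
#1 0x6b→b6/s0 L1-HIT; vc=[]
#2 0x6a→b6/s0 L1-HIT; vc=[]
#3 0xe4→b14/s0 MISS; vc=[6]
#4 0x62→b6/s0 VC-HIT; vc=[14]
#5 0xeb→b14/s0 VC-HIT; vc=[6]
#6 0x65→b6/s0 VC-HIT; vc=[14]
#7 0xe5→b14/s0 VC-HIT; vc=[6]
#8 0x6c→b6/s0 VC-HIT; vc=[14]
#9 0x6a→b6/s0 L1-HIT; vc=[14]
#10 0xe4→b14/s0 VC-HIT; vc=[6]
#11 0x64→b6/s0 VC-HIT; vc=[14]
#12 0x6c→b6/s0 L1-HIT; vc=[14]

MISSES = 2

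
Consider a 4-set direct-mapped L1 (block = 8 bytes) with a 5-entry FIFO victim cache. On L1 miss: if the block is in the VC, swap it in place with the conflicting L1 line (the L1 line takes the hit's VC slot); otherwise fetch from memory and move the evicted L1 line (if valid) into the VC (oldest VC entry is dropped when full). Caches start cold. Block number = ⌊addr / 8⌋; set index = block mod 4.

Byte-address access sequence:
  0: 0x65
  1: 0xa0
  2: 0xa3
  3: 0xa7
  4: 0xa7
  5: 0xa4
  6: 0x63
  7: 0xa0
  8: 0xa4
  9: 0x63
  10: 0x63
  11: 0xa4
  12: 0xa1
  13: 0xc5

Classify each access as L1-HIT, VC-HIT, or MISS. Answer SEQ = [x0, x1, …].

SEQ = [MISS, MISS, L1-HIT, L1-HIT, L1-HIT, L1-HIT, VC-HIT, VC-HIT, L1-HIT, VC-HIT, L1-HIT, VC-HIT, L1-HIT, MISS]

  [0] addr=0x65 blk=12 s=0: MISS | VC []
  [1] addr=0xa0 blk=20 s=0: MISS | VC [12]
  [2] addr=0xa3 blk=20 s=0: L1-HIT | VC [12]
  [3] addr=0xa7 blk=20 s=0: L1-HIT | VC [12]
  [4] addr=0xa7 blk=20 s=0: L1-HIT | VC [12]
  [5] addr=0xa4 blk=20 s=0: L1-HIT | VC [12]
  [6] addr=0x63 blk=12 s=0: VC-HIT | VC [20]
  [7] addr=0xa0 blk=20 s=0: VC-HIT | VC [12]
  [8] addr=0xa4 blk=20 s=0: L1-HIT | VC [12]
  [9] addr=0x63 blk=12 s=0: VC-HIT | VC [20]
  [10] addr=0x63 blk=12 s=0: L1-HIT | VC [20]
  [11] addr=0xa4 blk=20 s=0: VC-HIT | VC [12]
  [12] addr=0xa1 blk=20 s=0: L1-HIT | VC [12]
  [13] addr=0xc5 blk=24 s=0: MISS | VC [12, 20]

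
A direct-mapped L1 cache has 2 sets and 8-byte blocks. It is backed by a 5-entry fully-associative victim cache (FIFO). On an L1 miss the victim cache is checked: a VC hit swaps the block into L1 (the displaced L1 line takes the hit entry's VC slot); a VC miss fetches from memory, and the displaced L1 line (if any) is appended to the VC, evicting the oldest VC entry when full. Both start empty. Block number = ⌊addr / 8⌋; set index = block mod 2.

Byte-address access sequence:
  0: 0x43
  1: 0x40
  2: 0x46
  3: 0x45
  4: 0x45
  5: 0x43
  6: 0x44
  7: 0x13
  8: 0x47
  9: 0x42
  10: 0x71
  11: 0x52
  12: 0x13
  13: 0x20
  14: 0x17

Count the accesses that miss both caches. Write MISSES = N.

MISSES = 5

0: 0x43 (blk 8, set 0) → MISS  vc=[]
1: 0x40 (blk 8, set 0) → L1-HIT  vc=[]
2: 0x46 (blk 8, set 0) → L1-HIT  vc=[]
3: 0x45 (blk 8, set 0) → L1-HIT  vc=[]
4: 0x45 (blk 8, set 0) → L1-HIT  vc=[]
5: 0x43 (blk 8, set 0) → L1-HIT  vc=[]
6: 0x44 (blk 8, set 0) → L1-HIT  vc=[]
7: 0x13 (blk 2, set 0) → MISS  vc=[8]
8: 0x47 (blk 8, set 0) → VC-HIT  vc=[2]
9: 0x42 (blk 8, set 0) → L1-HIT  vc=[2]
10: 0x71 (blk 14, set 0) → MISS  vc=[2, 8]
11: 0x52 (blk 10, set 0) → MISS  vc=[2, 8, 14]
12: 0x13 (blk 2, set 0) → VC-HIT  vc=[10, 8, 14]
13: 0x20 (blk 4, set 0) → MISS  vc=[10, 8, 14, 2]
14: 0x17 (blk 2, set 0) → VC-HIT  vc=[10, 8, 14, 4]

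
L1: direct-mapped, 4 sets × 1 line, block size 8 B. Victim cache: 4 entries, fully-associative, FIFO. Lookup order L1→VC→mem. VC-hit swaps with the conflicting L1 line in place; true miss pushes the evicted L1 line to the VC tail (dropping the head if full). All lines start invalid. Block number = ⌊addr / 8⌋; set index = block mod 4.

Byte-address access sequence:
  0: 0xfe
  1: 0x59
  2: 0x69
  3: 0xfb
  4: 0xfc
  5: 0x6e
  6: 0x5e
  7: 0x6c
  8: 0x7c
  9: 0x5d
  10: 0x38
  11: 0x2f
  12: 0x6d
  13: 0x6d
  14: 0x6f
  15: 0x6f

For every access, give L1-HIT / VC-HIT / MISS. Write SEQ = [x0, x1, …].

0: 0xfe (blk 31, set 3) → MISS  vc=[]
1: 0x59 (blk 11, set 3) → MISS  vc=[31]
2: 0x69 (blk 13, set 1) → MISS  vc=[31]
3: 0xfb (blk 31, set 3) → VC-HIT  vc=[11]
4: 0xfc (blk 31, set 3) → L1-HIT  vc=[11]
5: 0x6e (blk 13, set 1) → L1-HIT  vc=[11]
6: 0x5e (blk 11, set 3) → VC-HIT  vc=[31]
7: 0x6c (blk 13, set 1) → L1-HIT  vc=[31]
8: 0x7c (blk 15, set 3) → MISS  vc=[31, 11]
9: 0x5d (blk 11, set 3) → VC-HIT  vc=[31, 15]
10: 0x38 (blk 7, set 3) → MISS  vc=[31, 15, 11]
11: 0x2f (blk 5, set 1) → MISS  vc=[31, 15, 11, 13]
12: 0x6d (blk 13, set 1) → VC-HIT  vc=[31, 15, 11, 5]
13: 0x6d (blk 13, set 1) → L1-HIT  vc=[31, 15, 11, 5]
14: 0x6f (blk 13, set 1) → L1-HIT  vc=[31, 15, 11, 5]
15: 0x6f (blk 13, set 1) → L1-HIT  vc=[31, 15, 11, 5]

SEQ = [MISS, MISS, MISS, VC-HIT, L1-HIT, L1-HIT, VC-HIT, L1-HIT, MISS, VC-HIT, MISS, MISS, VC-HIT, L1-HIT, L1-HIT, L1-HIT]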